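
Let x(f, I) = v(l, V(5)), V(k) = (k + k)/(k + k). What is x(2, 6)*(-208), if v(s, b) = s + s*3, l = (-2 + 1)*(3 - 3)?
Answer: 0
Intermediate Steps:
V(k) = 1 (V(k) = (2*k)/((2*k)) = (2*k)*(1/(2*k)) = 1)
l = 0 (l = -1*0 = 0)
v(s, b) = 4*s (v(s, b) = s + 3*s = 4*s)
x(f, I) = 0 (x(f, I) = 4*0 = 0)
x(2, 6)*(-208) = 0*(-208) = 0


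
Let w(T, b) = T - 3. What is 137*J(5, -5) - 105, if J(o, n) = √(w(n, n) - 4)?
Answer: -105 + 274*I*√3 ≈ -105.0 + 474.58*I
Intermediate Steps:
w(T, b) = -3 + T
J(o, n) = √(-7 + n) (J(o, n) = √((-3 + n) - 4) = √(-7 + n))
137*J(5, -5) - 105 = 137*√(-7 - 5) - 105 = 137*√(-12) - 105 = 137*(2*I*√3) - 105 = 274*I*√3 - 105 = -105 + 274*I*√3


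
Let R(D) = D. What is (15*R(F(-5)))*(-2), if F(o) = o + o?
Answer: 300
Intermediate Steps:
F(o) = 2*o
(15*R(F(-5)))*(-2) = (15*(2*(-5)))*(-2) = (15*(-10))*(-2) = -150*(-2) = 300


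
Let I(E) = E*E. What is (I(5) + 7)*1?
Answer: 32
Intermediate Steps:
I(E) = E²
(I(5) + 7)*1 = (5² + 7)*1 = (25 + 7)*1 = 32*1 = 32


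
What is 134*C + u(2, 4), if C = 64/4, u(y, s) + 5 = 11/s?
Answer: 8567/4 ≈ 2141.8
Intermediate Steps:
u(y, s) = -5 + 11/s
C = 16 (C = 64*(¼) = 16)
134*C + u(2, 4) = 134*16 + (-5 + 11/4) = 2144 + (-5 + 11*(¼)) = 2144 + (-5 + 11/4) = 2144 - 9/4 = 8567/4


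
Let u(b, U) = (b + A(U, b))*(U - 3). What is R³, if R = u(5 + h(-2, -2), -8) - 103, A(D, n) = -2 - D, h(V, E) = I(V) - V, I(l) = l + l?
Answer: -8242408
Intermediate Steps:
I(l) = 2*l
h(V, E) = V (h(V, E) = 2*V - V = V)
u(b, U) = (-3 + U)*(-2 + b - U) (u(b, U) = (b + (-2 - U))*(U - 3) = (-2 + b - U)*(-3 + U) = (-3 + U)*(-2 + b - U))
R = -202 (R = (6 - 8 - 1*(-8)² - 3*(5 - 2) - 8*(5 - 2)) - 103 = (6 - 8 - 1*64 - 3*3 - 8*3) - 103 = (6 - 8 - 64 - 9 - 24) - 103 = -99 - 103 = -202)
R³ = (-202)³ = -8242408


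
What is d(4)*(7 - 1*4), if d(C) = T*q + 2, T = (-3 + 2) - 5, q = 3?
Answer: -48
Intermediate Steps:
T = -6 (T = -1 - 5 = -6)
d(C) = -16 (d(C) = -6*3 + 2 = -18 + 2 = -16)
d(4)*(7 - 1*4) = -16*(7 - 1*4) = -16*(7 - 4) = -16*3 = -48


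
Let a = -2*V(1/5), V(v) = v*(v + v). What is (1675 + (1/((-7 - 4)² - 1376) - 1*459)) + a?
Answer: 7629391/6275 ≈ 1215.8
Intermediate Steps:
V(v) = 2*v² (V(v) = v*(2*v) = 2*v²)
a = -4/25 (a = -4*(1/5)² = -4*(⅕)² = -4/25 ≈ -0.16000)
(1675 + (1/((-7 - 4)² - 1376) - 1*459)) + a = (1675 + (1/((-7 - 4)² - 1376) - 1*459)) - 4/25 = (1675 + (1/((-11)² - 1376) - 459)) - 4/25 = (1675 + (1/(121 - 1376) - 459)) - 4/25 = (1675 + (1/(-1255) - 459)) - 4/25 = (1675 + (-1/1255 - 459)) - 4/25 = (1675 - 576046/1255) - 4/25 = 1526079/1255 - 4/25 = 7629391/6275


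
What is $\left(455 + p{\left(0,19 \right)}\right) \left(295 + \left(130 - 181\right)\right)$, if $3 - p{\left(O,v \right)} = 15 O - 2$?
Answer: $112240$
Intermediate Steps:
$p{\left(O,v \right)} = 5 - 15 O$ ($p{\left(O,v \right)} = 3 - \left(15 O - 2\right) = 3 - \left(-2 + 15 O\right) = 5 - 15 O$)
$\left(455 + p{\left(0,19 \right)}\right) \left(295 + \left(130 - 181\right)\right) = \left(455 + \left(5 - 0\right)\right) \left(295 + \left(130 - 181\right)\right) = \left(455 + \left(5 + 0\right)\right) \left(295 - 51\right) = \left(455 + 5\right) 244 = 460 \cdot 244 = 112240$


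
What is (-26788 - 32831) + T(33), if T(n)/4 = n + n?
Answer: -59355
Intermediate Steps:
T(n) = 8*n (T(n) = 4*(n + n) = 4*(2*n) = 8*n)
(-26788 - 32831) + T(33) = (-26788 - 32831) + 8*33 = -59619 + 264 = -59355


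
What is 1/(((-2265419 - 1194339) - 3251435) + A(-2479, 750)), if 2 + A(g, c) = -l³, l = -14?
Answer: -1/6708451 ≈ -1.4907e-7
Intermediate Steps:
A(g, c) = 2742 (A(g, c) = -2 - 1*(-14)³ = -2 - 1*(-2744) = -2 + 2744 = 2742)
1/(((-2265419 - 1194339) - 3251435) + A(-2479, 750)) = 1/(((-2265419 - 1194339) - 3251435) + 2742) = 1/((-3459758 - 3251435) + 2742) = 1/(-6711193 + 2742) = 1/(-6708451) = -1/6708451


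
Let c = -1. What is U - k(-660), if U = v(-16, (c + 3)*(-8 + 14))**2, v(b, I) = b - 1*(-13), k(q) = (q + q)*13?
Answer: 17169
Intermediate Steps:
k(q) = 26*q (k(q) = (2*q)*13 = 26*q)
v(b, I) = 13 + b (v(b, I) = b + 13 = 13 + b)
U = 9 (U = (13 - 16)**2 = (-3)**2 = 9)
U - k(-660) = 9 - 26*(-660) = 9 - 1*(-17160) = 9 + 17160 = 17169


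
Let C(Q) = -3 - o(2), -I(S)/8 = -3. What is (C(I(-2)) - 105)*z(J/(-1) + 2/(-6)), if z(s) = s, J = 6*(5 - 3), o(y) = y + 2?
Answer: 4144/3 ≈ 1381.3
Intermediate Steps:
I(S) = 24 (I(S) = -8*(-3) = 24)
o(y) = 2 + y
J = 12 (J = 6*2 = 12)
C(Q) = -7 (C(Q) = -3 - (2 + 2) = -3 - 1*4 = -3 - 4 = -7)
(C(I(-2)) - 105)*z(J/(-1) + 2/(-6)) = (-7 - 105)*(12/(-1) + 2/(-6)) = -112*(12*(-1) + 2*(-⅙)) = -112*(-12 - ⅓) = -112*(-37/3) = 4144/3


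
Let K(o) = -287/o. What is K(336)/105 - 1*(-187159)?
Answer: 943281319/5040 ≈ 1.8716e+5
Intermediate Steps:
K(336)/105 - 1*(-187159) = -287/336/105 - 1*(-187159) = -287*1/336*(1/105) + 187159 = -41/48*1/105 + 187159 = -41/5040 + 187159 = 943281319/5040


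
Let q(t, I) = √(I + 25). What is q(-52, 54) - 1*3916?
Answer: -3916 + √79 ≈ -3907.1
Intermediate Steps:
q(t, I) = √(25 + I)
q(-52, 54) - 1*3916 = √(25 + 54) - 1*3916 = √79 - 3916 = -3916 + √79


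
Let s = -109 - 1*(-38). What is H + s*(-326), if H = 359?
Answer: 23505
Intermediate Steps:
s = -71 (s = -109 + 38 = -71)
H + s*(-326) = 359 - 71*(-326) = 359 + 23146 = 23505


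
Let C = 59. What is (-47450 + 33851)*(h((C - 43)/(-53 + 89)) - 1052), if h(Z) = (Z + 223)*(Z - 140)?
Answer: 3945263308/9 ≈ 4.3836e+8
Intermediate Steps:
h(Z) = (-140 + Z)*(223 + Z) (h(Z) = (223 + Z)*(-140 + Z) = (-140 + Z)*(223 + Z))
(-47450 + 33851)*(h((C - 43)/(-53 + 89)) - 1052) = (-47450 + 33851)*((-31220 + ((59 - 43)/(-53 + 89))² + 83*((59 - 43)/(-53 + 89))) - 1052) = -13599*((-31220 + (16/36)² + 83*(16/36)) - 1052) = -13599*((-31220 + (16*(1/36))² + 83*(16*(1/36))) - 1052) = -13599*((-31220 + (4/9)² + 83*(4/9)) - 1052) = -13599*((-31220 + 16/81 + 332/9) - 1052) = -13599*(-2525816/81 - 1052) = -13599*(-2611028/81) = 3945263308/9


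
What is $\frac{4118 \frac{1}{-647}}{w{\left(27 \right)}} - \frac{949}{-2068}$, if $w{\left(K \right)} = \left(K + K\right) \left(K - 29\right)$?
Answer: $\frac{18707087}{36125892} \approx 0.51783$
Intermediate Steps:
$w{\left(K \right)} = 2 K \left(-29 + K\right)$
$\frac{4118 \frac{1}{-647}}{w{\left(27 \right)}} - \frac{949}{-2068} = \frac{4118 \frac{1}{-647}}{2 \cdot 27 \left(-29 + 27\right)} - \frac{949}{-2068} = \frac{4118 \left(- \frac{1}{647}\right)}{2 \cdot 27 \left(-2\right)} - - \frac{949}{2068} = - \frac{4118}{647 \left(-108\right)} + \frac{949}{2068} = \left(- \frac{4118}{647}\right) \left(- \frac{1}{108}\right) + \frac{949}{2068} = \frac{2059}{34938} + \frac{949}{2068} = \frac{18707087}{36125892}$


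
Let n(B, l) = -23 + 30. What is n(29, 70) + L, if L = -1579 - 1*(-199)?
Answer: -1373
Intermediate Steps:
L = -1380 (L = -1579 + 199 = -1380)
n(B, l) = 7
n(29, 70) + L = 7 - 1380 = -1373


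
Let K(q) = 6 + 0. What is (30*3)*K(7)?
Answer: 540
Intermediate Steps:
K(q) = 6
(30*3)*K(7) = (30*3)*6 = 90*6 = 540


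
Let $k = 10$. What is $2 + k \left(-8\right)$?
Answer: $-78$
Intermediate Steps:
$2 + k \left(-8\right) = 2 + 10 \left(-8\right) = 2 - 80 = -78$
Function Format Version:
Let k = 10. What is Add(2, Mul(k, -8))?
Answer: -78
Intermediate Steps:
Add(2, Mul(k, -8)) = Add(2, Mul(10, -8)) = Add(2, -80) = -78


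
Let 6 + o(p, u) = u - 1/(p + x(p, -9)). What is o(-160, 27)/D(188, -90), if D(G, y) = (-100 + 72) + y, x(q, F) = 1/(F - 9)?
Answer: -60519/339958 ≈ -0.17802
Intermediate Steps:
x(q, F) = 1/(-9 + F)
o(p, u) = -6 + u - 1/(-1/18 + p) (o(p, u) = -6 + (u - 1/(p + 1/(-9 - 9))) = -6 + (u - 1/(p + 1/(-18))) = -6 + (u - 1/(p - 1/18)) = -6 + (u - 1/(-1/18 + p)) = -6 + u - 1/(-1/18 + p))
D(G, y) = -28 + y
o(-160, 27)/D(188, -90) = ((-12 - 1*27 - 108*(-160) + 18*(-160)*27)/(-1 + 18*(-160)))/(-28 - 90) = ((-12 - 27 + 17280 - 77760)/(-1 - 2880))/(-118) = (-60519/(-2881))*(-1/118) = -1/2881*(-60519)*(-1/118) = (60519/2881)*(-1/118) = -60519/339958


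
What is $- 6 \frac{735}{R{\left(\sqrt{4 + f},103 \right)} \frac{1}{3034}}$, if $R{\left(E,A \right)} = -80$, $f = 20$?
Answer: $\frac{668997}{4} \approx 1.6725 \cdot 10^{5}$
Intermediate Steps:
$- 6 \frac{735}{R{\left(\sqrt{4 + f},103 \right)} \frac{1}{3034}} = - 6 \frac{735}{\left(-80\right) \frac{1}{3034}} = - 6 \frac{735}{- \frac{40}{1517}} = - 6 \cdot 735 \left(- \frac{1517}{40}\right) = \left(-6\right) \left(- \frac{222999}{8}\right) = \frac{668997}{4}$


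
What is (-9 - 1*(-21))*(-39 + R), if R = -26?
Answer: -780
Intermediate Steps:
(-9 - 1*(-21))*(-39 + R) = (-9 - 1*(-21))*(-39 - 26) = (-9 + 21)*(-65) = 12*(-65) = -780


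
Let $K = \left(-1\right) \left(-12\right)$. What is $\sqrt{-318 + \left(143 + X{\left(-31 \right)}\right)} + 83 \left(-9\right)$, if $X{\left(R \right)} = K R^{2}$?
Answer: $-747 + \sqrt{11357} \approx -640.43$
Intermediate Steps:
$K = 12$
$X{\left(R \right)} = 12 R^{2}$
$\sqrt{-318 + \left(143 + X{\left(-31 \right)}\right)} + 83 \left(-9\right) = \sqrt{-318 + \left(143 + 12 \left(-31\right)^{2}\right)} + 83 \left(-9\right) = \sqrt{-318 + \left(143 + 12 \cdot 961\right)} - 747 = \sqrt{-318 + \left(143 + 11532\right)} - 747 = \sqrt{-318 + 11675} - 747 = \sqrt{11357} - 747 = -747 + \sqrt{11357}$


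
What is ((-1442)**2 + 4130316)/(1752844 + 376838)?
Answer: 3104840/1064841 ≈ 2.9158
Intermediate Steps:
((-1442)**2 + 4130316)/(1752844 + 376838) = (2079364 + 4130316)/2129682 = 6209680*(1/2129682) = 3104840/1064841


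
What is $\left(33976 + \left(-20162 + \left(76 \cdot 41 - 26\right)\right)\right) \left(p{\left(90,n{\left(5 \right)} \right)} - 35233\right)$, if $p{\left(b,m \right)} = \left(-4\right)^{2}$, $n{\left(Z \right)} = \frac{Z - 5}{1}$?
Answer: $-595308168$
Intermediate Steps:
$n{\left(Z \right)} = -5 + Z$ ($n{\left(Z \right)} = \left(Z - 5\right) 1 = \left(-5 + Z\right) 1 = -5 + Z$)
$p{\left(b,m \right)} = 16$
$\left(33976 + \left(-20162 + \left(76 \cdot 41 - 26\right)\right)\right) \left(p{\left(90,n{\left(5 \right)} \right)} - 35233\right) = \left(33976 + \left(-20162 + \left(76 \cdot 41 - 26\right)\right)\right) \left(16 - 35233\right) = \left(33976 + \left(-20162 + \left(3116 - 26\right)\right)\right) \left(-35217\right) = \left(33976 + \left(-20162 + 3090\right)\right) \left(-35217\right) = \left(33976 - 17072\right) \left(-35217\right) = 16904 \left(-35217\right) = -595308168$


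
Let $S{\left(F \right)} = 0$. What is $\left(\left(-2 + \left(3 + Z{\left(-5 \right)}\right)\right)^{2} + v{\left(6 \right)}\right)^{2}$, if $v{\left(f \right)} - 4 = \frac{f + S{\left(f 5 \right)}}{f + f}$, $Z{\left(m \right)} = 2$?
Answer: $\frac{729}{4} \approx 182.25$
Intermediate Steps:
$v{\left(f \right)} = \frac{9}{2}$ ($v{\left(f \right)} = 4 + \frac{f + 0}{f + f} = 4 + \frac{f}{2 f} = 4 + f \frac{1}{2 f} = 4 + \frac{1}{2} = \frac{9}{2}$)
$\left(\left(-2 + \left(3 + Z{\left(-5 \right)}\right)\right)^{2} + v{\left(6 \right)}\right)^{2} = \left(\left(-2 + \left(3 + 2\right)\right)^{2} + \frac{9}{2}\right)^{2} = \left(\left(-2 + 5\right)^{2} + \frac{9}{2}\right)^{2} = \left(3^{2} + \frac{9}{2}\right)^{2} = \left(9 + \frac{9}{2}\right)^{2} = \left(\frac{27}{2}\right)^{2} = \frac{729}{4}$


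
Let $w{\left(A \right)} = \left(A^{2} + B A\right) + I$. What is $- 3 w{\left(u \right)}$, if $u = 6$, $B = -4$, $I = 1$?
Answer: $-39$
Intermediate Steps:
$w{\left(A \right)} = 1 + A^{2} - 4 A$ ($w{\left(A \right)} = \left(A^{2} - 4 A\right) + 1 = 1 + A^{2} - 4 A$)
$- 3 w{\left(u \right)} = - 3 \left(1 + 6^{2} - 24\right) = - 3 \left(1 + 36 - 24\right) = \left(-3\right) 13 = -39$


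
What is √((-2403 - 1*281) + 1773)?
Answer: I*√911 ≈ 30.183*I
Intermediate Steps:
√((-2403 - 1*281) + 1773) = √((-2403 - 281) + 1773) = √(-2684 + 1773) = √(-911) = I*√911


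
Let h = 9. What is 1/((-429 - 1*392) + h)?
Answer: -1/812 ≈ -0.0012315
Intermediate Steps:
1/((-429 - 1*392) + h) = 1/((-429 - 1*392) + 9) = 1/((-429 - 392) + 9) = 1/(-821 + 9) = 1/(-812) = -1/812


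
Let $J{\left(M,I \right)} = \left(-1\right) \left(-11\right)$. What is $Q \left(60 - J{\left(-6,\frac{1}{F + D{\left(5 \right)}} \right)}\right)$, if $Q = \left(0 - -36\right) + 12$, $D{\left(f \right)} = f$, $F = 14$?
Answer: $2352$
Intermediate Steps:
$Q = 48$ ($Q = \left(0 + 36\right) + 12 = 36 + 12 = 48$)
$J{\left(M,I \right)} = 11$
$Q \left(60 - J{\left(-6,\frac{1}{F + D{\left(5 \right)}} \right)}\right) = 48 \left(60 - 11\right) = 48 \cdot 49 = 2352$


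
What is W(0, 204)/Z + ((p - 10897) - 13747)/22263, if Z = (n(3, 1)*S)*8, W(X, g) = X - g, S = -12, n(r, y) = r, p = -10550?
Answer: -155395/178104 ≈ -0.87250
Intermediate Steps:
Z = -288 (Z = (3*(-12))*8 = -36*8 = -288)
W(0, 204)/Z + ((p - 10897) - 13747)/22263 = (0 - 1*204)/(-288) + ((-10550 - 10897) - 13747)/22263 = (0 - 204)*(-1/288) + (-21447 - 13747)*(1/22263) = -204*(-1/288) - 35194*1/22263 = 17/24 - 35194/22263 = -155395/178104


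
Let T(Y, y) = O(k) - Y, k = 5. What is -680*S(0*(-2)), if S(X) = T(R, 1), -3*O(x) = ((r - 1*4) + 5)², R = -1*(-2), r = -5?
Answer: 14960/3 ≈ 4986.7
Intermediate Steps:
R = 2
O(x) = -16/3 (O(x) = -((-5 - 1*4) + 5)²/3 = -((-5 - 4) + 5)²/3 = -(-9 + 5)²/3 = -⅓*(-4)² = -⅓*16 = -16/3)
T(Y, y) = -16/3 - Y
S(X) = -22/3 (S(X) = -16/3 - 1*2 = -16/3 - 2 = -22/3)
-680*S(0*(-2)) = -680*(-22/3) = 14960/3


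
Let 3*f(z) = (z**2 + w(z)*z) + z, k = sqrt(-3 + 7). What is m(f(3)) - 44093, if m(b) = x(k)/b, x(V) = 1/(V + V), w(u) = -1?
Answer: -529115/12 ≈ -44093.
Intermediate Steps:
k = 2 (k = sqrt(4) = 2)
f(z) = z**2/3 (f(z) = ((z**2 - z) + z)/3 = z**2/3)
x(V) = 1/(2*V)
m(b) = 1/(4*b) (m(b) = ((1/2)/2)/b = ((1/2)*(1/2))/b = 1/(4*b))
m(f(3)) - 44093 = 1/(4*(((1/3)*3**2))) - 44093 = 1/(4*(((1/3)*9))) - 44093 = (1/4)/3 - 44093 = (1/4)*(1/3) - 44093 = 1/12 - 44093 = -529115/12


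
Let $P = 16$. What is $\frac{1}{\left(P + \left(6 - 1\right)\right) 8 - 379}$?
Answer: $- \frac{1}{211} \approx -0.0047393$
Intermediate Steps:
$\frac{1}{\left(P + \left(6 - 1\right)\right) 8 - 379} = \frac{1}{\left(16 + \left(6 - 1\right)\right) 8 - 379} = \frac{1}{\left(16 + 5\right) 8 - 379} = \frac{1}{21 \cdot 8 - 379} = \frac{1}{168 - 379} = \frac{1}{-211} = - \frac{1}{211}$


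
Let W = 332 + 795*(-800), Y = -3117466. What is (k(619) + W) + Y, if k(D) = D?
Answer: -3752515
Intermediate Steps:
W = -635668 (W = 332 - 636000 = -635668)
(k(619) + W) + Y = (619 - 635668) - 3117466 = -635049 - 3117466 = -3752515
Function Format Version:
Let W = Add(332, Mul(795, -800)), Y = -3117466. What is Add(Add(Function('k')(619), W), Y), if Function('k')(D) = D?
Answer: -3752515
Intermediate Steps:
W = -635668 (W = Add(332, -636000) = -635668)
Add(Add(Function('k')(619), W), Y) = Add(Add(619, -635668), -3117466) = Add(-635049, -3117466) = -3752515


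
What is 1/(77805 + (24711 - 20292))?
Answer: 1/82224 ≈ 1.2162e-5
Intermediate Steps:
1/(77805 + (24711 - 20292)) = 1/(77805 + 4419) = 1/82224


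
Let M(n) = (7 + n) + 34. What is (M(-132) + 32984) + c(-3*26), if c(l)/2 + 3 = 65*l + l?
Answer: 22591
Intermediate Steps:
M(n) = 41 + n
c(l) = -6 + 132*l (c(l) = -6 + 2*(65*l + l) = -6 + 2*(66*l) = -6 + 132*l)
(M(-132) + 32984) + c(-3*26) = ((41 - 132) + 32984) + (-6 + 132*(-3*26)) = (-91 + 32984) + (-6 + 132*(-78)) = 32893 + (-6 - 10296) = 32893 - 10302 = 22591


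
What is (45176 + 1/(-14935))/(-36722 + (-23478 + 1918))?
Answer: -674703559/870441670 ≈ -0.77513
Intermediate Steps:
(45176 + 1/(-14935))/(-36722 + (-23478 + 1918)) = (45176 - 1/14935)/(-36722 - 21560) = (674703559/14935)/(-58282) = (674703559/14935)*(-1/58282) = -674703559/870441670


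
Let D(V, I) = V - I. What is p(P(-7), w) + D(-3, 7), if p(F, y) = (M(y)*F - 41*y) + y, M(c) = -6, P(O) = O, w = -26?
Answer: 1072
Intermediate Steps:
p(F, y) = -40*y - 6*F (p(F, y) = (-6*F - 41*y) + y = (-41*y - 6*F) + y = -40*y - 6*F)
p(P(-7), w) + D(-3, 7) = (-40*(-26) - 6*(-7)) + (-3 - 1*7) = (1040 + 42) + (-3 - 7) = 1082 - 10 = 1072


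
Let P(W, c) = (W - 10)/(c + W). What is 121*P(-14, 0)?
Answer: 1452/7 ≈ 207.43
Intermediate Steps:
P(W, c) = (-10 + W)/(W + c)
121*P(-14, 0) = 121*((-10 - 14)/(-14 + 0)) = 121*(-24/(-14)) = 121*(-1/14*(-24)) = 121*(12/7) = 1452/7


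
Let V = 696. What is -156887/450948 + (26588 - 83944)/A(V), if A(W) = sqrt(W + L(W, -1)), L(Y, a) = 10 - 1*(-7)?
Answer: -156887/450948 - 57356*sqrt(713)/713 ≈ -2148.3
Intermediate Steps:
L(Y, a) = 17 (L(Y, a) = 10 + 7 = 17)
A(W) = sqrt(17 + W) (A(W) = sqrt(W + 17) = sqrt(17 + W))
-156887/450948 + (26588 - 83944)/A(V) = -156887/450948 + (26588 - 83944)/(sqrt(17 + 696)) = -156887*1/450948 - 57356*sqrt(713)/713 = -156887/450948 - 57356*sqrt(713)/713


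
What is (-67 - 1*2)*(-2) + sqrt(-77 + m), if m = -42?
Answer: 138 + I*sqrt(119) ≈ 138.0 + 10.909*I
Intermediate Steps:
(-67 - 1*2)*(-2) + sqrt(-77 + m) = (-67 - 1*2)*(-2) + sqrt(-77 - 42) = (-67 - 2)*(-2) + sqrt(-119) = -69*(-2) + I*sqrt(119) = 138 + I*sqrt(119)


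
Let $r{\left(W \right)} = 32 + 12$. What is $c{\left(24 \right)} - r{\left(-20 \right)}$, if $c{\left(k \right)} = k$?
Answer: $-20$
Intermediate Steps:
$r{\left(W \right)} = 44$
$c{\left(24 \right)} - r{\left(-20 \right)} = 24 - 44 = -20$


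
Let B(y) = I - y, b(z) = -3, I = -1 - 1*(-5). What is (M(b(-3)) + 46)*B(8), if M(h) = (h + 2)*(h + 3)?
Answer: -184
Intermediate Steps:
I = 4 (I = -1 + 5 = 4)
M(h) = (2 + h)*(3 + h)
B(y) = 4 - y
(M(b(-3)) + 46)*B(8) = ((6 + (-3)**2 + 5*(-3)) + 46)*(4 - 1*8) = ((6 + 9 - 15) + 46)*(4 - 8) = (0 + 46)*(-4) = 46*(-4) = -184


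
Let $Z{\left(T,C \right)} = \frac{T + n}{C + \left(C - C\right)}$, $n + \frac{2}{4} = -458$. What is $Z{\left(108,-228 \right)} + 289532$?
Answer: $\frac{132027293}{456} \approx 2.8953 \cdot 10^{5}$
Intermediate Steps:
$n = - \frac{917}{2}$ ($n = - \frac{1}{2} - 458 = - \frac{917}{2} \approx -458.5$)
$Z{\left(T,C \right)} = \frac{- \frac{917}{2} + T}{C}$ ($Z{\left(T,C \right)} = \frac{T - \frac{917}{2}}{C + \left(C - C\right)} = \frac{- \frac{917}{2} + T}{C + 0} = \frac{- \frac{917}{2} + T}{C}$)
$Z{\left(108,-228 \right)} + 289532 = \frac{- \frac{917}{2} + 108}{-228} + 289532 = \left(- \frac{1}{228}\right) \left(- \frac{701}{2}\right) + 289532 = \frac{701}{456} + 289532 = \frac{132027293}{456}$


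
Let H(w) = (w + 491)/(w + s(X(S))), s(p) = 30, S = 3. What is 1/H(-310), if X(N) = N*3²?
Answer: -280/181 ≈ -1.5470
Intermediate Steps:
X(N) = 9*N (X(N) = N*9 = 9*N)
H(w) = (491 + w)/(30 + w) (H(w) = (w + 491)/(w + 30) = (491 + w)/(30 + w))
1/H(-310) = 1/((491 - 310)/(30 - 310)) = 1/(181/(-280)) = 1/(-1/280*181) = 1/(-181/280) = -280/181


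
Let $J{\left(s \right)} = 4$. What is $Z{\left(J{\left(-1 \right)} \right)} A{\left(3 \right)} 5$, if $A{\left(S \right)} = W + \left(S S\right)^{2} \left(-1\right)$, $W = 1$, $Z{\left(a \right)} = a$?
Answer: $-1600$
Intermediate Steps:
$A{\left(S \right)} = 1 - S^{4}$ ($A{\left(S \right)} = 1 + \left(S S\right)^{2} \left(-1\right) = 1 + \left(S^{2}\right)^{2} \left(-1\right) = 1 + S^{4} \left(-1\right) = 1 - S^{4}$)
$Z{\left(J{\left(-1 \right)} \right)} A{\left(3 \right)} 5 = 4 \left(1 - 3^{4}\right) 5 = 4 \left(1 - 81\right) 5 = 4 \left(-80\right) 5 = \left(-320\right) 5 = -1600$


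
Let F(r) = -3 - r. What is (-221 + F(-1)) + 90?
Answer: -133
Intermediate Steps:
(-221 + F(-1)) + 90 = (-221 + (-3 - 1*(-1))) + 90 = (-221 + (-3 + 1)) + 90 = (-221 - 2) + 90 = -223 + 90 = -133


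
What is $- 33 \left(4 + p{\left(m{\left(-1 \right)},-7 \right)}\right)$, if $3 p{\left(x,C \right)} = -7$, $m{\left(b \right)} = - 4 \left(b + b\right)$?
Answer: $-55$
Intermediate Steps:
$m{\left(b \right)} = - 8 b$ ($m{\left(b \right)} = - 4 \cdot 2 b = - 8 b$)
$p{\left(x,C \right)} = - \frac{7}{3}$ ($p{\left(x,C \right)} = \frac{1}{3} \left(-7\right) = - \frac{7}{3}$)
$- 33 \left(4 + p{\left(m{\left(-1 \right)},-7 \right)}\right) = - 33 \left(4 - \frac{7}{3}\right) = \left(-33\right) \frac{5}{3} = -55$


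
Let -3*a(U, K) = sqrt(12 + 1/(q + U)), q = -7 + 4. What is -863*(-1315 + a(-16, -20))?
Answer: 1134845 + 863*sqrt(4313)/57 ≈ 1.1358e+6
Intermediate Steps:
q = -3
a(U, K) = -sqrt(12 + 1/(-3 + U))/3
-863*(-1315 + a(-16, -20)) = -863*(-1315 - sqrt(227)*sqrt(-1/(-3 - 16))/3) = -863*(-1315 - sqrt(227)*sqrt(-1/(-19))/3) = -863*(-1315 - sqrt(4313)/19/3) = -863*(-1315 - sqrt(4313)/57) = 1134845 + 863*sqrt(4313)/57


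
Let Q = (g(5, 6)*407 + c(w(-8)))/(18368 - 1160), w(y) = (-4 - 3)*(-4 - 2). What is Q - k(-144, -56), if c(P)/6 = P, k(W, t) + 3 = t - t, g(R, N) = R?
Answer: 53911/17208 ≈ 3.1329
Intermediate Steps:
k(W, t) = -3 (k(W, t) = -3 + (t - t) = -3 + 0 = -3)
w(y) = 42 (w(y) = -7*(-6) = 42)
c(P) = 6*P
Q = 2287/17208 (Q = (5*407 + 6*42)/(18368 - 1160) = (2035 + 252)/17208 = 2287*(1/17208) = 2287/17208 ≈ 0.13290)
Q - k(-144, -56) = 2287/17208 - 1*(-3) = 2287/17208 + 3 = 53911/17208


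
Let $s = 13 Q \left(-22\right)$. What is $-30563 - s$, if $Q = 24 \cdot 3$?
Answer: $-9971$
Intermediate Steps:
$Q = 72$
$s = -20592$ ($s = 13 \cdot 72 \left(-22\right) = 936 \left(-22\right) = -20592$)
$-30563 - s = -30563 - -20592 = -30563 + 20592 = -9971$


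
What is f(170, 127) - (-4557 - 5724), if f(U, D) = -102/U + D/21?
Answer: 1080077/105 ≈ 10286.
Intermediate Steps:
f(U, D) = -102/U + D/21 (f(U, D) = -102/U + D*(1/21) = -102/U + D/21)
f(170, 127) - (-4557 - 5724) = (-102/170 + (1/21)*127) - (-4557 - 5724) = (-102*1/170 + 127/21) - 1*(-10281) = (-3/5 + 127/21) + 10281 = 572/105 + 10281 = 1080077/105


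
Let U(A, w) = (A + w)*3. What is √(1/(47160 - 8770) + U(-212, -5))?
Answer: 13*I*√5677151590/38390 ≈ 25.515*I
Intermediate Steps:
U(A, w) = 3*A + 3*w
√(1/(47160 - 8770) + U(-212, -5)) = √(1/(47160 - 8770) + (3*(-212) + 3*(-5))) = √(1/38390 + (-636 - 15)) = √(1/38390 - 651) = √(-24991889/38390) = 13*I*√5677151590/38390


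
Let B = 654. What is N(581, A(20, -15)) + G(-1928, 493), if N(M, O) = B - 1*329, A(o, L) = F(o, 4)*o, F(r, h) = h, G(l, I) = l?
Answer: -1603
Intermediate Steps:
A(o, L) = 4*o
N(M, O) = 325 (N(M, O) = 654 - 1*329 = 654 - 329 = 325)
N(581, A(20, -15)) + G(-1928, 493) = 325 - 1928 = -1603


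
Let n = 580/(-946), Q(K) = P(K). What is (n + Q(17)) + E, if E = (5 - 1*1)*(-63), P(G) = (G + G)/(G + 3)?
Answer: -1186819/4730 ≈ -250.91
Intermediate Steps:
P(G) = 2*G/(3 + G) (P(G) = (2*G)/(3 + G) = 2*G/(3 + G))
Q(K) = 2*K/(3 + K)
n = -290/473 (n = 580*(-1/946) = -290/473 ≈ -0.61311)
E = -252 (E = (5 - 1)*(-63) = 4*(-63) = -252)
(n + Q(17)) + E = (-290/473 + 2*17/(3 + 17)) - 252 = (-290/473 + 2*17/20) - 252 = (-290/473 + 2*17*(1/20)) - 252 = (-290/473 + 17/10) - 252 = 5141/4730 - 252 = -1186819/4730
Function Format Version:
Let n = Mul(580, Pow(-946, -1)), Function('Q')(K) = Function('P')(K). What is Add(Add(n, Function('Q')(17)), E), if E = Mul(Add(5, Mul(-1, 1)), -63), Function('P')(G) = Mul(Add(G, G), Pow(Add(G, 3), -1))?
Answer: Rational(-1186819, 4730) ≈ -250.91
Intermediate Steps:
Function('P')(G) = Mul(2, G, Pow(Add(3, G), -1)) (Function('P')(G) = Mul(Mul(2, G), Pow(Add(3, G), -1)) = Mul(2, G, Pow(Add(3, G), -1)))
Function('Q')(K) = Mul(2, K, Pow(Add(3, K), -1))
n = Rational(-290, 473) (n = Mul(580, Rational(-1, 946)) = Rational(-290, 473) ≈ -0.61311)
E = -252 (E = Mul(Add(5, -1), -63) = Mul(4, -63) = -252)
Add(Add(n, Function('Q')(17)), E) = Add(Add(Rational(-290, 473), Mul(2, 17, Pow(Add(3, 17), -1))), -252) = Add(Add(Rational(-290, 473), Mul(2, 17, Pow(20, -1))), -252) = Add(Add(Rational(-290, 473), Mul(2, 17, Rational(1, 20))), -252) = Add(Add(Rational(-290, 473), Rational(17, 10)), -252) = Add(Rational(5141, 4730), -252) = Rational(-1186819, 4730)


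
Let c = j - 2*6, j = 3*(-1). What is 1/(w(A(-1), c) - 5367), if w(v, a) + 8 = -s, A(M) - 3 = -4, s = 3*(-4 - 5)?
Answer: -1/5348 ≈ -0.00018699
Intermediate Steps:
j = -3
s = -27 (s = 3*(-9) = -27)
A(M) = -1 (A(M) = 3 - 4 = -1)
c = -15 (c = -3 - 2*6 = -3 - 12 = -15)
w(v, a) = 19 (w(v, a) = -8 - 1*(-27) = -8 + 27 = 19)
1/(w(A(-1), c) - 5367) = 1/(19 - 5367) = 1/(-5348) = -1/5348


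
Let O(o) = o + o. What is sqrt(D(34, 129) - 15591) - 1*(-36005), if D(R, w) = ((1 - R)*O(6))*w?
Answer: 36005 + 5*I*sqrt(2667) ≈ 36005.0 + 258.21*I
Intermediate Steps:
O(o) = 2*o
D(R, w) = w*(12 - 12*R) (D(R, w) = ((1 - R)*(2*6))*w = ((1 - R)*12)*w = (12 - 12*R)*w = w*(12 - 12*R))
sqrt(D(34, 129) - 15591) - 1*(-36005) = sqrt(12*129*(1 - 1*34) - 15591) - 1*(-36005) = sqrt(12*129*(1 - 34) - 15591) + 36005 = sqrt(12*129*(-33) - 15591) + 36005 = sqrt(-51084 - 15591) + 36005 = sqrt(-66675) + 36005 = 5*I*sqrt(2667) + 36005 = 36005 + 5*I*sqrt(2667)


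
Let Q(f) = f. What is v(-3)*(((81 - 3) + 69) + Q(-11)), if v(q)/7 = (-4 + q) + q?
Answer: -9520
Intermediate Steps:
v(q) = -28 + 14*q (v(q) = 7*((-4 + q) + q) = 7*(-4 + 2*q) = -28 + 14*q)
v(-3)*(((81 - 3) + 69) + Q(-11)) = (-28 + 14*(-3))*(((81 - 3) + 69) - 11) = (-28 - 42)*((78 + 69) - 11) = -70*(147 - 11) = -70*136 = -9520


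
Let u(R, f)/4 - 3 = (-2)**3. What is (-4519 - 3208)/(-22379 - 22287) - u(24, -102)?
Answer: 901047/44666 ≈ 20.173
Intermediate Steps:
u(R, f) = -20 (u(R, f) = 12 + 4*(-2)**3 = 12 + 4*(-8) = 12 - 32 = -20)
(-4519 - 3208)/(-22379 - 22287) - u(24, -102) = (-4519 - 3208)/(-22379 - 22287) - 1*(-20) = -7727/(-44666) + 20 = -7727*(-1/44666) + 20 = 7727/44666 + 20 = 901047/44666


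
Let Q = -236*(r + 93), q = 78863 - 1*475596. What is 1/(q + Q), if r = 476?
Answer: -1/531017 ≈ -1.8832e-6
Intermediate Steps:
q = -396733 (q = 78863 - 475596 = -396733)
Q = -134284 (Q = -236*(476 + 93) = -236*569 = -134284)
1/(q + Q) = 1/(-396733 - 134284) = 1/(-531017) = -1/531017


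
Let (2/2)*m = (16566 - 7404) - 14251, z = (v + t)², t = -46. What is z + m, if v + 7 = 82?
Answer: -4248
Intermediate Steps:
v = 75 (v = -7 + 82 = 75)
z = 841 (z = (75 - 46)² = 29² = 841)
m = -5089 (m = (16566 - 7404) - 14251 = 9162 - 14251 = -5089)
z + m = 841 - 5089 = -4248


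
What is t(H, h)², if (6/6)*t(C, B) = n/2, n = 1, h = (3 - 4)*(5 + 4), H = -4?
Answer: ¼ ≈ 0.25000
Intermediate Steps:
h = -9 (h = -1*9 = -9)
t(C, B) = ½ (t(C, B) = 1/2 = 1*(½) = ½)
t(H, h)² = (½)² = ¼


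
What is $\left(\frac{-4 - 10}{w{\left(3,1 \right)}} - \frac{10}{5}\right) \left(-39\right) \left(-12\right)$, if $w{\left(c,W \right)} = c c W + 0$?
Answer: $-1664$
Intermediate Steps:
$w{\left(c,W \right)} = W c^{2}$ ($w{\left(c,W \right)} = c^{2} W + 0 = W c^{2} + 0 = W c^{2}$)
$\left(\frac{-4 - 10}{w{\left(3,1 \right)}} - \frac{10}{5}\right) \left(-39\right) \left(-12\right) = \left(\frac{-4 - 10}{1 \cdot 3^{2}} - \frac{10}{5}\right) \left(-39\right) \left(-12\right) = \left(- \frac{14}{1 \cdot 9} - 2\right) \left(-39\right) \left(-12\right) = \left(- \frac{14}{9} - 2\right) \left(-39\right) \left(-12\right) = \left(- \frac{32}{9}\right) \left(-39\right) \left(-12\right) = \frac{416}{3} \left(-12\right) = -1664$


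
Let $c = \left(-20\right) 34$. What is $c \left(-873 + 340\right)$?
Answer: $362440$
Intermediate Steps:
$c = -680$
$c \left(-873 + 340\right) = - 680 \left(-873 + 340\right) = \left(-680\right) \left(-533\right) = 362440$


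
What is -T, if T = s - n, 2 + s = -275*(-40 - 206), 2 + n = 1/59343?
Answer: -4014553949/59343 ≈ -67650.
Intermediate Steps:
n = -118685/59343 (n = -2 + 1/59343 = -118685/59343 ≈ -2.0000)
s = 67648 (s = -2 - 275*(-40 - 206) = -2 - 275*(-246) = -2 + 67650 = 67648)
T = 4014553949/59343 (T = 67648 - 1*(-118685/59343) = 67648 + 118685/59343 = 4014553949/59343 ≈ 67650.)
-T = -1*4014553949/59343 = -4014553949/59343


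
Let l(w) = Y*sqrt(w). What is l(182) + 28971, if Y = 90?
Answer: 28971 + 90*sqrt(182) ≈ 30185.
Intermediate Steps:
l(w) = 90*sqrt(w)
l(182) + 28971 = 90*sqrt(182) + 28971 = 28971 + 90*sqrt(182)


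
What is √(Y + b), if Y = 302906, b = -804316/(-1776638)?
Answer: 2*√59756676627368467/888319 ≈ 550.37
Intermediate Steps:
b = 402158/888319 (b = -804316*(-1/1776638) = 402158/888319 ≈ 0.45272)
√(Y + b) = √(302906 + 402158/888319) = √(269077557172/888319) = 2*√59756676627368467/888319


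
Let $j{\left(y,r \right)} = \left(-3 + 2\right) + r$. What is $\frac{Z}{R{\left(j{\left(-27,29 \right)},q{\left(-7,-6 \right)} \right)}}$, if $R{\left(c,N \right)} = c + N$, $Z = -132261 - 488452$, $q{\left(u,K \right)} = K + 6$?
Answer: $- \frac{620713}{28} \approx -22168.0$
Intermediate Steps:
$q{\left(u,K \right)} = 6 + K$
$j{\left(y,r \right)} = -1 + r$
$Z = -620713$
$R{\left(c,N \right)} = N + c$
$\frac{Z}{R{\left(j{\left(-27,29 \right)},q{\left(-7,-6 \right)} \right)}} = - \frac{620713}{\left(6 - 6\right) + \left(-1 + 29\right)} = - \frac{620713}{0 + 28} = - \frac{620713}{28}$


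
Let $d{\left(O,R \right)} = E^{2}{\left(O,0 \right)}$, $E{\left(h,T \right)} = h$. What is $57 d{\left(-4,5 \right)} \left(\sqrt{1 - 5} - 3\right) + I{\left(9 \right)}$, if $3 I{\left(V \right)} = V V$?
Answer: $-2709 + 1824 i \approx -2709.0 + 1824.0 i$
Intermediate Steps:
$I{\left(V \right)} = \frac{V^{2}}{3}$ ($I{\left(V \right)} = \frac{V V}{3} = \frac{V^{2}}{3}$)
$d{\left(O,R \right)} = O^{2}$
$57 d{\left(-4,5 \right)} \left(\sqrt{1 - 5} - 3\right) + I{\left(9 \right)} = 57 \left(-4\right)^{2} \left(\sqrt{1 - 5} - 3\right) + \frac{9^{2}}{3} = 57 \cdot 16 \left(\sqrt{-4} - 3\right) + \frac{1}{3} \cdot 81 = 57 \cdot 16 \left(2 i - 3\right) + 27 = 57 \cdot 16 \left(-3 + 2 i\right) + 27 = 57 \left(-48 + 32 i\right) + 27 = \left(-2736 + 1824 i\right) + 27 = -2709 + 1824 i$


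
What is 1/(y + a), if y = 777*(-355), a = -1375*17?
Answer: -1/299210 ≈ -3.3421e-6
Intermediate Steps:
a = -23375
y = -275835
1/(y + a) = 1/(-275835 - 23375) = 1/(-299210) = -1/299210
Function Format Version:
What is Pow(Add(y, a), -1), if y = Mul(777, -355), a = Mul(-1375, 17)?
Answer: Rational(-1, 299210) ≈ -3.3421e-6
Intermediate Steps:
a = -23375
y = -275835
Pow(Add(y, a), -1) = Pow(Add(-275835, -23375), -1) = Pow(-299210, -1) = Rational(-1, 299210)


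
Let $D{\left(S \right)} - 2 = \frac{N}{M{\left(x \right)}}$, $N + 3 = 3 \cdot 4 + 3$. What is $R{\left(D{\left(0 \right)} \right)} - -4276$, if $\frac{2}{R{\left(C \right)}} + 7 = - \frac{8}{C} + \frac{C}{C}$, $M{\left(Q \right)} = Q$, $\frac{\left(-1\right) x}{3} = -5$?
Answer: $\frac{132549}{31} \approx 4275.8$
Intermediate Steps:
$x = 15$ ($x = \left(-3\right) \left(-5\right) = 15$)
$N = 12$ ($N = -3 + \left(3 \cdot 4 + 3\right) = -3 + \left(12 + 3\right) = -3 + 15 = 12$)
$D{\left(S \right)} = \frac{14}{5}$ ($D{\left(S \right)} = 2 + \frac{12}{15} = 2 + 12 \cdot \frac{1}{15} = 2 + \frac{4}{5} = \frac{14}{5}$)
$R{\left(C \right)} = \frac{2}{-6 - \frac{8}{C}}$ ($R{\left(C \right)} = \frac{2}{-7 - \left(\frac{8}{C} - \frac{C}{C}\right)} = \frac{2}{-7 + \left(- \frac{8}{C} + 1\right)} = \frac{2}{-7 + \left(1 - \frac{8}{C}\right)} = \frac{2}{-6 - \frac{8}{C}}$)
$R{\left(D{\left(0 \right)} \right)} - -4276 = \left(-1\right) \frac{14}{5} \frac{1}{4 + 3 \cdot \frac{14}{5}} - -4276 = \left(-1\right) \frac{14}{5} \frac{1}{4 + \frac{42}{5}} + 4276 = \left(-1\right) \frac{14}{5} \frac{1}{\frac{62}{5}} + 4276 = \left(-1\right) \frac{14}{5} \cdot \frac{5}{62} + 4276 = - \frac{7}{31} + 4276 = \frac{132549}{31}$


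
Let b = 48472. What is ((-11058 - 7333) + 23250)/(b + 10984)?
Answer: 4859/59456 ≈ 0.081724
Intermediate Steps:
((-11058 - 7333) + 23250)/(b + 10984) = ((-11058 - 7333) + 23250)/(48472 + 10984) = (-18391 + 23250)/59456 = 4859*(1/59456) = 4859/59456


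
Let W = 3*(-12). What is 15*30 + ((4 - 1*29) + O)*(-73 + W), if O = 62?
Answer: -3583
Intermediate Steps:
W = -36
15*30 + ((4 - 1*29) + O)*(-73 + W) = 15*30 + ((4 - 1*29) + 62)*(-73 - 36) = 450 + ((4 - 29) + 62)*(-109) = 450 + (-25 + 62)*(-109) = 450 + 37*(-109) = 450 - 4033 = -3583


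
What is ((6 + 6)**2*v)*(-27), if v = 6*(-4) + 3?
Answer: 81648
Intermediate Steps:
v = -21 (v = -24 + 3 = -21)
((6 + 6)**2*v)*(-27) = ((6 + 6)**2*(-21))*(-27) = (12**2*(-21))*(-27) = (144*(-21))*(-27) = -3024*(-27) = 81648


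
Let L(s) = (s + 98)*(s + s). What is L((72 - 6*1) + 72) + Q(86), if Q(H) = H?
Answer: 65222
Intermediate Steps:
L(s) = 2*s*(98 + s) (L(s) = (98 + s)*(2*s) = 2*s*(98 + s))
L((72 - 6*1) + 72) + Q(86) = 2*((72 - 6*1) + 72)*(98 + ((72 - 6*1) + 72)) + 86 = 2*((72 - 6) + 72)*(98 + ((72 - 6) + 72)) + 86 = 2*(66 + 72)*(98 + (66 + 72)) + 86 = 2*138*(98 + 138) + 86 = 2*138*236 + 86 = 65136 + 86 = 65222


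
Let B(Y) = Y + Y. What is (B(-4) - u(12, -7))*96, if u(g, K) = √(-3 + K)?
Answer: -768 - 96*I*√10 ≈ -768.0 - 303.58*I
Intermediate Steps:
B(Y) = 2*Y
(B(-4) - u(12, -7))*96 = (2*(-4) - √(-3 - 7))*96 = (-8 - √(-10))*96 = (-8 - I*√10)*96 = -768 - 96*I*√10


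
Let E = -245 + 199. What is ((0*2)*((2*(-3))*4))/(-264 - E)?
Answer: 0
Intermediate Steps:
E = -46
((0*2)*((2*(-3))*4))/(-264 - E) = ((0*2)*((2*(-3))*4))/(-264 - 1*(-46)) = (0*(-6*4))/(-264 + 46) = (0*(-24))/(-218) = 0*(-1/218) = 0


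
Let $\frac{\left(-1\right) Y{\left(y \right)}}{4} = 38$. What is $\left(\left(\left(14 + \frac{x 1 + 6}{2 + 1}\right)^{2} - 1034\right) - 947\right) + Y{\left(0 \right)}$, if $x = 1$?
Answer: $- \frac{16796}{9} \approx -1866.2$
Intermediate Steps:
$Y{\left(y \right)} = -152$ ($Y{\left(y \right)} = \left(-4\right) 38 = -152$)
$\left(\left(\left(14 + \frac{x 1 + 6}{2 + 1}\right)^{2} - 1034\right) - 947\right) + Y{\left(0 \right)} = \left(\left(\left(14 + \frac{1 \cdot 1 + 6}{2 + 1}\right)^{2} - 1034\right) - 947\right) - 152 = \left(\left(\left(14 + \frac{1 + 6}{3}\right)^{2} - 1034\right) - 947\right) - 152 = \left(\left(\left(14 + 7 \cdot \frac{1}{3}\right)^{2} - 1034\right) - 947\right) - 152 = \left(\left(\left(14 + \frac{7}{3}\right)^{2} - 1034\right) - 947\right) - 152 = \left(\left(\left(\frac{49}{3}\right)^{2} - 1034\right) - 947\right) - 152 = \left(\left(\frac{2401}{9} - 1034\right) - 947\right) - 152 = \left(- \frac{6905}{9} - 947\right) - 152 = - \frac{15428}{9} - 152 = - \frac{16796}{9}$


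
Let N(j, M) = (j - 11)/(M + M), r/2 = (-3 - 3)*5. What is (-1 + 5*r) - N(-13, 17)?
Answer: -5105/17 ≈ -300.29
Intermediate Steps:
r = -60 (r = 2*((-3 - 3)*5) = 2*(-6*5) = 2*(-30) = -60)
N(j, M) = (-11 + j)/(2*M) (N(j, M) = (-11 + j)/((2*M)) = (-11 + j)*(1/(2*M)) = (-11 + j)/(2*M))
(-1 + 5*r) - N(-13, 17) = (-1 + 5*(-60)) - (-11 - 13)/(2*17) = (-1 - 300) - (-24)/(2*17) = -301 - 1*(-12/17) = -301 + 12/17 = -5105/17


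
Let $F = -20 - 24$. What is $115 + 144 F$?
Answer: $-6221$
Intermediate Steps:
$F = -44$
$115 + 144 F = 115 + 144 \left(-44\right) = 115 - 6336 = -6221$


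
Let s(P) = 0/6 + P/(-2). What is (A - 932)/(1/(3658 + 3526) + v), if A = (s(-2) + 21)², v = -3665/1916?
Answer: 1541628928/6581861 ≈ 234.22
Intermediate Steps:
v = -3665/1916 (v = -3665*1/1916 = -3665/1916 ≈ -1.9128)
s(P) = -P/2 (s(P) = 0*(⅙) + P*(-½) = 0 - P/2 = -P/2)
A = 484 (A = (-½*(-2) + 21)² = (1 + 21)² = 22² = 484)
(A - 932)/(1/(3658 + 3526) + v) = (484 - 932)/(1/(3658 + 3526) - 3665/1916) = -448/(1/7184 - 3665/1916) = -448/(-6581861/3441136) = -448*(-3441136/6581861) = 1541628928/6581861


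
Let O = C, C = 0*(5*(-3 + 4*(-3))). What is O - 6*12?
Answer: -72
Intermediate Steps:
C = 0 (C = 0*(5*(-3 - 12)) = 0*(5*(-15)) = 0*(-75) = 0)
O = 0
O - 6*12 = 0 - 6*12 = 0 - 72 = -72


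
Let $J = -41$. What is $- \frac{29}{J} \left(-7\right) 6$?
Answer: $- \frac{1218}{41} \approx -29.707$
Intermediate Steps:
$- \frac{29}{J} \left(-7\right) 6 = - \frac{29}{-41} \left(-7\right) 6 = \left(-29\right) \left(- \frac{1}{41}\right) \left(-7\right) 6 = \frac{29}{41} \left(-7\right) 6 = \left(- \frac{203}{41}\right) 6 = - \frac{1218}{41}$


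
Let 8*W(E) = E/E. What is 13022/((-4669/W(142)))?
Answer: -6511/18676 ≈ -0.34863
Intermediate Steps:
W(E) = ⅛ (W(E) = (E/E)/8 = (⅛)*1 = ⅛)
13022/((-4669/W(142))) = 13022/((-4669/⅛)) = 13022/((-4669*8)) = 13022/(-37352) = 13022*(-1/37352) = -6511/18676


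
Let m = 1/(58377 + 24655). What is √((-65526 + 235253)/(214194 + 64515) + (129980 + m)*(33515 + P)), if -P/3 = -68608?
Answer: 5*√166603065755776082973132972258/11570882844 ≈ 1.7638e+5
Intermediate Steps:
P = 205824 (P = -3*(-68608) = 205824)
m = 1/83032 ≈ 1.2044e-5
√((-65526 + 235253)/(214194 + 64515) + (129980 + m)*(33515 + P)) = √((-65526 + 235253)/(214194 + 64515) + (129980 + 1/83032)*(33515 + 205824)) = √(169727/278709 + (10792499361/83032)*239339) = √(169727*(1/278709) + 2583066004562379/83032) = √(169727/278709 + 2583066004562379/83032) = √(719923743079668860975/23141765688) = 5*√166603065755776082973132972258/11570882844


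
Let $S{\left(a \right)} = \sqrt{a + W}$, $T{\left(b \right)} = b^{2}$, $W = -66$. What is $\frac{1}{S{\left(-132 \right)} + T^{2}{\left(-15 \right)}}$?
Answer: $\frac{5625}{284765647} - \frac{i \sqrt{22}}{854296941} \approx 1.9753 \cdot 10^{-5} - 5.4904 \cdot 10^{-9} i$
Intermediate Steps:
$S{\left(a \right)} = \sqrt{-66 + a}$ ($S{\left(a \right)} = \sqrt{a - 66} = \sqrt{-66 + a}$)
$\frac{1}{S{\left(-132 \right)} + T^{2}{\left(-15 \right)}} = \frac{1}{\sqrt{-66 - 132} + \left(\left(-15\right)^{2}\right)^{2}} = \frac{1}{\sqrt{-198} + 225^{2}} = \frac{1}{3 i \sqrt{22} + 50625} = \frac{1}{50625 + 3 i \sqrt{22}}$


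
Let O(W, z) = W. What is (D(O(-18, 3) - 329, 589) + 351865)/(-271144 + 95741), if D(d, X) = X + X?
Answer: -353043/175403 ≈ -2.0128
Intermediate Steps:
D(d, X) = 2*X
(D(O(-18, 3) - 329, 589) + 351865)/(-271144 + 95741) = (2*589 + 351865)/(-271144 + 95741) = (1178 + 351865)/(-175403) = 353043*(-1/175403) = -353043/175403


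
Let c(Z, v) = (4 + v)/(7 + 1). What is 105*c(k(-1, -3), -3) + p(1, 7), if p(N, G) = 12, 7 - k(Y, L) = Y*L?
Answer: 201/8 ≈ 25.125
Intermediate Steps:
k(Y, L) = 7 - L*Y (k(Y, L) = 7 - Y*L = 7 - L*Y)
c(Z, v) = ½ + v/8 (c(Z, v) = (4 + v)/8 = (4 + v)*(⅛) = ½ + v/8)
105*c(k(-1, -3), -3) + p(1, 7) = 105*(½ + (⅛)*(-3)) + 12 = 105*(½ - 3/8) + 12 = 105*(⅛) + 12 = 105/8 + 12 = 201/8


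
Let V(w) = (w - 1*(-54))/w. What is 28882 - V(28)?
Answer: 404307/14 ≈ 28879.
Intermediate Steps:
V(w) = (54 + w)/w (V(w) = (w + 54)/w = (54 + w)/w)
28882 - V(28) = 28882 - (54 + 28)/28 = 28882 - 82/28 = 28882 - 1*41/14 = 28882 - 41/14 = 404307/14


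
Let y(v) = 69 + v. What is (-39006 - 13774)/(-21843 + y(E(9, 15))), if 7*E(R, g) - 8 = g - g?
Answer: 36946/15241 ≈ 2.4241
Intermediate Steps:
E(R, g) = 8/7 (E(R, g) = 8/7 + (g - g)/7 = 8/7 + (⅐)*0 = 8/7 + 0 = 8/7)
(-39006 - 13774)/(-21843 + y(E(9, 15))) = (-39006 - 13774)/(-21843 + (69 + 8/7)) = -52780/(-21843 + 491/7) = -52780/(-152410/7) = -52780*(-7/152410) = 36946/15241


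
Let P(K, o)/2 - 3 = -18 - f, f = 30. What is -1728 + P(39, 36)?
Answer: -1818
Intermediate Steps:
P(K, o) = -90 (P(K, o) = 6 + 2*(-18 - 1*30) = 6 + 2*(-18 - 30) = 6 + 2*(-48) = 6 - 96 = -90)
-1728 + P(39, 36) = -1728 - 90 = -1818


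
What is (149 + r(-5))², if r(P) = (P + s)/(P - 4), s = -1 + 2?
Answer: 1809025/81 ≈ 22334.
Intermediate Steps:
s = 1
r(P) = (1 + P)/(-4 + P) (r(P) = (P + 1)/(P - 4) = (1 + P)/(-4 + P))
(149 + r(-5))² = (149 + (1 - 5)/(-4 - 5))² = (149 - 4/(-9))² = (149 - ⅑*(-4))² = (149 + 4/9)² = (1345/9)² = 1809025/81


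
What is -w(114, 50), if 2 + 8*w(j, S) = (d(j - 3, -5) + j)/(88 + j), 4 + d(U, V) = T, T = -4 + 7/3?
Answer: 887/4848 ≈ 0.18296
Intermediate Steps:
T = -5/3 (T = -4 + 7*(1/3) = -4 + 7/3 = -5/3 ≈ -1.6667)
d(U, V) = -17/3 (d(U, V) = -4 - 5/3 = -17/3)
w(j, S) = -1/4 + (-17/3 + j)/(8*(88 + j)) (w(j, S) = -1/4 + ((-17/3 + j)/(88 + j))/8 = -1/4 + (-17/3 + j)/(8*(88 + j)))
-w(114, 50) = -(-545 - 3*114)/(24*(88 + 114)) = -(-545 - 342)/(24*202) = -(-887)/(24*202) = -1*(-887/4848) = 887/4848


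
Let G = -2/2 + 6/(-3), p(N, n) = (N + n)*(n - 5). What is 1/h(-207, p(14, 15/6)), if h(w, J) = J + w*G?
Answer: 4/2319 ≈ 0.0017249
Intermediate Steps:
p(N, n) = (-5 + n)*(N + n) (p(N, n) = (N + n)*(-5 + n) = (-5 + n)*(N + n))
G = -3 (G = -2*½ + 6*(-⅓) = -1 - 2 = -3)
h(w, J) = J - 3*w (h(w, J) = J + w*(-3) = J - 3*w)
1/h(-207, p(14, 15/6)) = 1/(((15/6)² - 5*14 - 75/6 + 14*(15/6)) - 3*(-207)) = 1/(((15*(⅙))² - 70 - 75/6 + 14*(15*(⅙))) + 621) = 1/(((5/2)² - 70 - 5*5/2 + 14*(5/2)) + 621) = 1/((25/4 - 70 - 25/2 + 35) + 621) = 1/(-165/4 + 621) = 1/(2319/4) = 4/2319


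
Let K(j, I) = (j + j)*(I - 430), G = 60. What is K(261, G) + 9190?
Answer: -183950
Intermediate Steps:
K(j, I) = 2*j*(-430 + I) (K(j, I) = (2*j)*(-430 + I) = 2*j*(-430 + I))
K(261, G) + 9190 = 2*261*(-430 + 60) + 9190 = 2*261*(-370) + 9190 = -193140 + 9190 = -183950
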